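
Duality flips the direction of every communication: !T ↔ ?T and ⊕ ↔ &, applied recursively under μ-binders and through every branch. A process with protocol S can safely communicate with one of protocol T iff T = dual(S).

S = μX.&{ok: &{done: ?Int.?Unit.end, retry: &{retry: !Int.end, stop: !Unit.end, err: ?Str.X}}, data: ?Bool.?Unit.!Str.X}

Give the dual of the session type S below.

μX ↦ μX  (rec unchanged)
  &{ok,data} ↦ ⊕{ok,data}  (offer→select)
    case ok:
      &{done,retry} ↦ ⊕{done,retry}  (offer→select)
        case done:
          ?Int ↦ !Int
            ?Unit ↦ !Unit
              end ↦ end
        case retry:
          &{retry,stop,err} ↦ ⊕{retry,stop,err}  (offer→select)
            case retry:
              !Int ↦ ?Int
                end ↦ end
            case stop:
              !Unit ↦ ?Unit
                end ↦ end
            case err:
              ?Str ↦ !Str
                X ↦ X
    case data:
      ?Bool ↦ !Bool
        ?Unit ↦ !Unit
          !Str ↦ ?Str
            X ↦ X

μX.⊕{ok: ⊕{done: !Int.!Unit.end, retry: ⊕{retry: ?Int.end, stop: ?Unit.end, err: !Str.X}}, data: !Bool.!Unit.?Str.X}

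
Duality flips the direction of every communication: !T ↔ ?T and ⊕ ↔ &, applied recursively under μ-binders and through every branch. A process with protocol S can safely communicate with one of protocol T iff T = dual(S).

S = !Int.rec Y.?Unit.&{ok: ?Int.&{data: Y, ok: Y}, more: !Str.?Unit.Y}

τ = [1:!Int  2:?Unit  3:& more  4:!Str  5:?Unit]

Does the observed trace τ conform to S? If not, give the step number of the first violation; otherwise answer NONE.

step 1: !Int  match  state: rec Y.…
step 2: ?Unit  match  state: &{ok: ?Int.&{data: rec Y.…, ok: rec Y.…}, more: !Str.?Unit.rec Y.…}
step 3: & more  match  state: !Str.?Unit.rec Y.…
step 4: !Str  match  state: ?Unit.rec Y.…
step 5: ?Unit  match  state: rec Y.…
τ conforms to S (length 5)

NONE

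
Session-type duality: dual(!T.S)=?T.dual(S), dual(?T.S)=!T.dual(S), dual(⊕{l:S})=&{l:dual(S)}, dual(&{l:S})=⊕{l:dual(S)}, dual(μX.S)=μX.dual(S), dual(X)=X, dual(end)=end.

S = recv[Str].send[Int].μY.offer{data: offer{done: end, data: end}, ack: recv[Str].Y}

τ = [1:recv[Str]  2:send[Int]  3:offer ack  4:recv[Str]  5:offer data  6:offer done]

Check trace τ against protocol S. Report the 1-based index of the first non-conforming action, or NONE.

@1 recv[Str]  ✓  state: send[Int].μY.…
@2 send[Int]  ✓  state: μY.…
@3 offer ack  ✓  state: recv[Str].μY.…
@4 recv[Str]  ✓  state: μY.…
@5 offer data  ✓  state: offer{done: end, data: end}
@6 offer done  ✓  state: end
τ conforms to S (length 6)

NONE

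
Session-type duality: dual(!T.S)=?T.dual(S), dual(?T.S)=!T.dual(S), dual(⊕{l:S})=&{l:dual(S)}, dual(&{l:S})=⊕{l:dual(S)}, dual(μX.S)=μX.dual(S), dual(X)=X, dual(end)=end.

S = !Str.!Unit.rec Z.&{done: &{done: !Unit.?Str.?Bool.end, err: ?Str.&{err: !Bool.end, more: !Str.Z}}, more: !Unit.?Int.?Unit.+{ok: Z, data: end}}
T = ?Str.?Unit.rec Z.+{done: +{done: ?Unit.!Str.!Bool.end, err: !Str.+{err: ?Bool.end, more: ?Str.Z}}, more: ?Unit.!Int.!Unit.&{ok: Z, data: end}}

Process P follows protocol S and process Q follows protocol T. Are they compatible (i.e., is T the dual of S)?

!Str ‖ ?Str  ok
  !Unit ‖ ?Unit  ok
    rec Z ‖ rec Z  ok (rec unchanged)
      &{done,more} ‖ +{done,more}  ok same labels
        case done:
          &{done,err} ‖ +{done,err}  ok same labels
            case done:
              !Unit ‖ ?Unit  ok
                ?Str ‖ !Str  ok
                  ?Bool ‖ !Bool  ok
                    end ‖ end  ok
            case err:
              ?Str ‖ !Str  ok
                &{err,more} ‖ +{err,more}  ok same labels
                  case err:
                    !Bool ‖ ?Bool  ok
                      end ‖ end  ok
                  case more:
                    !Str ‖ ?Str  ok
                      Z ‖ Z  ok
        case more:
          !Unit ‖ ?Unit  ok
            ?Int ‖ !Int  ok
              ?Unit ‖ !Unit  ok
                +{ok,data} ‖ &{ok,data}  ok same labels
                  case ok:
                    Z ‖ Z  ok
                  case data:
                    end ‖ end  ok

YES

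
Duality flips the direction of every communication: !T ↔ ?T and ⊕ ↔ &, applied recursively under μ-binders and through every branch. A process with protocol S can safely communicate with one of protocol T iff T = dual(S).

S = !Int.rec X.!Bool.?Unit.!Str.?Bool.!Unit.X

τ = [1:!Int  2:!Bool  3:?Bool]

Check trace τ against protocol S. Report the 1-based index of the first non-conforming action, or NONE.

3

step 1: !Int  ✓  state: rec X.…
step 2: !Bool  ✓  state: ?Unit.!Str.?Bool.!Unit.rec X.…
step 3: got ?Bool, protocol expects ?Unit  ✗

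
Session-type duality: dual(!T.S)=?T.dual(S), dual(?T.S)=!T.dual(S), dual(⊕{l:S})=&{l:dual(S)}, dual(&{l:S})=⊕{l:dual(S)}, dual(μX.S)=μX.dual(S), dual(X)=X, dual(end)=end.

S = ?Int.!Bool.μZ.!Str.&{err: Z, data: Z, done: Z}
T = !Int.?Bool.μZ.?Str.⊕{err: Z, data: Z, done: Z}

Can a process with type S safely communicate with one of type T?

YES

?Int | !Int  ✓
  !Bool | ?Bool  ✓
    μZ | μZ  ✓ (rec unchanged)
      !Str | ?Str  ✓
        &{err,data,done} | ⊕{err,data,done}  ✓ same labels
          • err:
            Z | Z  ✓
          • data:
            Z | Z  ✓
          • done:
            Z | Z  ✓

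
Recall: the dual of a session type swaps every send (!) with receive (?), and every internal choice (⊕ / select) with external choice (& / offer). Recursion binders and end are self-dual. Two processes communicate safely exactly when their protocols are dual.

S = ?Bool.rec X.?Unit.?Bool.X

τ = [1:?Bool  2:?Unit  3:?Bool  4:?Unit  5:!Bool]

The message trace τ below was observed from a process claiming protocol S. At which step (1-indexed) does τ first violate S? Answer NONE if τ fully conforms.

5

[1] ?Bool  match  now at rec X.…
[2] ?Unit  match  now at ?Bool.rec X.…
[3] ?Bool  match  now at rec X.…
[4] ?Unit  match  now at ?Bool.rec X.…
[5] got !Bool, protocol expects ?Bool  ✗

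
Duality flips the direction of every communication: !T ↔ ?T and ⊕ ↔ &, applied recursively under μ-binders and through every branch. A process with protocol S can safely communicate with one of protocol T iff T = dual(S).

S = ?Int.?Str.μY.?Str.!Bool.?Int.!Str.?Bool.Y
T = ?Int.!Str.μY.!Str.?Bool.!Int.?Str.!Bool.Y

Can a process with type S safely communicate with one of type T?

NO

?Int | ?Int  ✗ same direction on both sides — not dual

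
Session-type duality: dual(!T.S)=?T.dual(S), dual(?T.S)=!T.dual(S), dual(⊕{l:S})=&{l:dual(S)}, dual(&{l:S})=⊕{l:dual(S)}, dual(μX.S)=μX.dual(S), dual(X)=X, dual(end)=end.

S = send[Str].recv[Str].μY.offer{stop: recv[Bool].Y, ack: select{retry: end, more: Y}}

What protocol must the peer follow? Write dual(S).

recv[Str].send[Str].μY.select{stop: send[Bool].Y, ack: offer{retry: end, more: Y}}

send[Str] → recv[Str]
  recv[Str] → send[Str]
    μY → μY  (μ self-dual)
      offer{stop,ack} → select{stop,ack}  (offer→select)
        • stop:
          recv[Bool] → send[Bool]
            dual(Y) = Y
        • ack:
          select{retry,more} → offer{retry,more}  (internal→external)
            • retry:
              dual(end) = end
            • more:
              dual(Y) = Y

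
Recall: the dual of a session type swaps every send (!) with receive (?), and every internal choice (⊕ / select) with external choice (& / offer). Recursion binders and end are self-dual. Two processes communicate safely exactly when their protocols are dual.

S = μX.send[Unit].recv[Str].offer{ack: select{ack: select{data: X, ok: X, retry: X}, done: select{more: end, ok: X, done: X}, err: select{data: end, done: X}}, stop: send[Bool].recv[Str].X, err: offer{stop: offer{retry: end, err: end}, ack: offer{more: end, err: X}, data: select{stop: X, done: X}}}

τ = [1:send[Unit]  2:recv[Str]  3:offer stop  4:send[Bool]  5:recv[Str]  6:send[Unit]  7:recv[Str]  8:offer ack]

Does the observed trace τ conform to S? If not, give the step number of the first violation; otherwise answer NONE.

[1] send[Unit]  ok  cont: recv[Str].offer{ack: select{ack: select{data: μX.…, ok: μX.…, retry: μX.…}, done: select{more: end, ok: μX.…, done: μX.…}, err: select{data: end, done: μX.…}}, stop: send[Bool].recv[Str].μX.…, err: offer{stop: offer{retry: end, err: end}, ack: offer{more: end, err: μX.…}, data: select{stop: μX.…, done: μX.…}}}
[2] recv[Str]  ok  cont: offer{ack: select{ack: select{data: μX.…, ok: μX.…, retry: μX.…}, done: select{more: end, ok: μX.…, done: μX.…}, err: select{data: end, done: μX.…}}, stop: send[Bool].recv[Str].μX.…, err: offer{stop: offer{retry: end, err: end}, ack: offer{more: end, err: μX.…}, data: select{stop: μX.…, done: μX.…}}}
[3] offer stop  ok  cont: send[Bool].recv[Str].μX.…
[4] send[Bool]  ok  cont: recv[Str].μX.…
[5] recv[Str]  ok  cont: μX.…
[6] send[Unit]  ok  cont: recv[Str].offer{ack: select{ack: select{data: μX.…, ok: μX.…, retry: μX.…}, done: select{more: end, ok: μX.…, done: μX.…}, err: select{data: end, done: μX.…}}, stop: send[Bool].recv[Str].μX.…, err: offer{stop: offer{retry: end, err: end}, ack: offer{more: end, err: μX.…}, data: select{stop: μX.…, done: μX.…}}}
[7] recv[Str]  ok  cont: offer{ack: select{ack: select{data: μX.…, ok: μX.…, retry: μX.…}, done: select{more: end, ok: μX.…, done: μX.…}, err: select{data: end, done: μX.…}}, stop: send[Bool].recv[Str].μX.…, err: offer{stop: offer{retry: end, err: end}, ack: offer{more: end, err: μX.…}, data: select{stop: μX.…, done: μX.…}}}
[8] offer ack  ok  cont: select{ack: select{data: μX.…, ok: μX.…, retry: μX.…}, done: select{more: end, ok: μX.…, done: μX.…}, err: select{data: end, done: μX.…}}
τ conforms to S (length 8)

NONE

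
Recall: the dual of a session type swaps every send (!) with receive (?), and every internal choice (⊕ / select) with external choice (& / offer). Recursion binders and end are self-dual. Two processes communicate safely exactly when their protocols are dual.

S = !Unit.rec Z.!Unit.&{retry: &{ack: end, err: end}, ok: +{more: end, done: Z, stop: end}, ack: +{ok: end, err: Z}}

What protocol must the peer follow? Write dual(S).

!Unit → ?Unit
  rec Z → rec Z  (μ self-dual)
    !Unit → ?Unit
      &{retry,ok,ack} → +{retry,ok,ack}  (offer→select)
        [retry]
          &{ack,err} → +{ack,err}  (offer→select)
            [ack]
              end self-dual
            [err]
              end self-dual
        [ok]
          +{more,done,stop} → &{more,done,stop}  (⊕→&)
            [more]
              end self-dual
            [done]
              Z self-dual
            [stop]
              end self-dual
        [ack]
          +{ok,err} → &{ok,err}  (⊕→&)
            [ok]
              end self-dual
            [err]
              Z self-dual

?Unit.rec Z.?Unit.+{retry: +{ack: end, err: end}, ok: &{more: end, done: Z, stop: end}, ack: &{ok: end, err: Z}}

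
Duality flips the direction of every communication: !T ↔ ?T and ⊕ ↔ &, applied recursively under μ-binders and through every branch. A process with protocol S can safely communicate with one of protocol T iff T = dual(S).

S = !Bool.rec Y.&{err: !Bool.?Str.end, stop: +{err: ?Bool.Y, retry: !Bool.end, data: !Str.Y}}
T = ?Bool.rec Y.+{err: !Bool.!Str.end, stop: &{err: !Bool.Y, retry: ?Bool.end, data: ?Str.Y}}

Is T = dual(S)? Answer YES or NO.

!Bool ‖ ?Bool  ✓
  rec Y ‖ rec Y  ✓ (rec unchanged)
    &{err,stop} ‖ +{err,stop}  ✓ label sets agree
      [err]
        !Bool ‖ !Bool  ✗ same direction on both sides — not dual

NO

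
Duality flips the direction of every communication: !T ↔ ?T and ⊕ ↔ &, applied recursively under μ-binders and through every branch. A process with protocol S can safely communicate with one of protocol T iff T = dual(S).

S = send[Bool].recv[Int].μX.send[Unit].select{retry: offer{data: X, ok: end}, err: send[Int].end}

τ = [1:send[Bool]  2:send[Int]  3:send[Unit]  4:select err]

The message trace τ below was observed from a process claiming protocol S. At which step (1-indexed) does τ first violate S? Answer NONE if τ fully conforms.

@1 send[Bool]  ✓  state: recv[Int].μX.…
@2 got send[Int], protocol expects recv[Int]  ✗

2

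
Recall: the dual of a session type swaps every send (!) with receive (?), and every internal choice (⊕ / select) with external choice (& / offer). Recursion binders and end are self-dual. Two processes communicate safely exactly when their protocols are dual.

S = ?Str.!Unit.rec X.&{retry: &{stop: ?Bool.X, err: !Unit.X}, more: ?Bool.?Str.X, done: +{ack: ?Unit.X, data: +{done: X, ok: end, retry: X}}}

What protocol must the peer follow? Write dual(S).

!Str.?Unit.rec X.+{retry: +{stop: !Bool.X, err: ?Unit.X}, more: !Bool.!Str.X, done: &{ack: !Unit.X, data: &{done: X, ok: end, retry: X}}}

?Str → !Str
  !Unit → ?Unit
    rec X → rec X  (μ self-dual)
      &{retry,more,done} → +{retry,more,done}  (offer→select)
        case retry:
          &{stop,err} → +{stop,err}  (offer→select)
            case stop:
              ?Bool → !Bool
                X self-dual
            case err:
              !Unit → ?Unit
                X self-dual
        case more:
          ?Bool → !Bool
            ?Str → !Str
              X self-dual
        case done:
          +{ack,data} → &{ack,data}  (select→offer)
            case ack:
              ?Unit → !Unit
                X self-dual
            case data:
              +{done,ok,retry} → &{done,ok,retry}  (select→offer)
                case done:
                  X self-dual
                case ok:
                  end self-dual
                case retry:
                  X self-dual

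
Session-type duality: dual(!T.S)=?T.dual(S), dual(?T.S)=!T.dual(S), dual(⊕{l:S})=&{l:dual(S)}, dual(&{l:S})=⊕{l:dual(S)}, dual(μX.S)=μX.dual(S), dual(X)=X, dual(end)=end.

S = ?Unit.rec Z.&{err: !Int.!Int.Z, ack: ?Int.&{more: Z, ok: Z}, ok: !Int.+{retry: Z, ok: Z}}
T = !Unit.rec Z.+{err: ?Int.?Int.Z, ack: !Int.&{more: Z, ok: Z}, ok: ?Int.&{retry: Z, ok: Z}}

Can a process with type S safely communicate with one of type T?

?Unit vs !Unit  ✓
  rec Z vs rec Z  ✓ (rec unchanged)
    &{err,ack,ok} vs +{err,ack,ok}  ✓ same labels
      • err:
        !Int vs ?Int  ✓
          !Int vs ?Int  ✓
            Z vs Z  ✓
      • ack:
        ?Int vs !Int  ✓
          &{more,ok} vs &{more,ok}  ✗ choice polarity not flipped — not dual

NO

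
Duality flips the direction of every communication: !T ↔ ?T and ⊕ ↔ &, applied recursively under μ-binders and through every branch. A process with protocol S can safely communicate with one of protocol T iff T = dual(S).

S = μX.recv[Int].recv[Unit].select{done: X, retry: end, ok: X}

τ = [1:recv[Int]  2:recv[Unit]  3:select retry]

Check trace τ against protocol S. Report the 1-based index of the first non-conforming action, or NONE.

@1 recv[Int]  ok  state: recv[Unit].select{done: μX.…, retry: end, ok: μX.…}
@2 recv[Unit]  ok  state: select{done: μX.…, retry: end, ok: μX.…}
@3 select retry  ok  state: end
all 3 steps conform

NONE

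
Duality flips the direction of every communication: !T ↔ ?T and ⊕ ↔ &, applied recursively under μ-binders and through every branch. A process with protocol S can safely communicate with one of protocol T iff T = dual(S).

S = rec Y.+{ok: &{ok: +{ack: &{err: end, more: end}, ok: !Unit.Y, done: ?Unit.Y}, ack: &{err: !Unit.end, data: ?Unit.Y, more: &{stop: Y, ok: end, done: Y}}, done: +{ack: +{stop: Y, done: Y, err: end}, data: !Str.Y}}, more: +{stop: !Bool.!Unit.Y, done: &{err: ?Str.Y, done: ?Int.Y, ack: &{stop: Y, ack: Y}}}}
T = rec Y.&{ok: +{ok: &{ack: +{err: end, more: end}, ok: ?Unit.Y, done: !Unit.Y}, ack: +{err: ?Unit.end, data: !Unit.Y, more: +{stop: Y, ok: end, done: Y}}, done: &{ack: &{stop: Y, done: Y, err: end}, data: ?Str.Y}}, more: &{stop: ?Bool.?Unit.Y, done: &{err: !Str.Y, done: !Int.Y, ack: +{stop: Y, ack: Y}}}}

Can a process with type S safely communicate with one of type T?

NO

rec Y ‖ rec Y  ok (binder kept)
  +{ok,more} ‖ &{ok,more}  ok labels match
    • ok:
      &{ok,ack,done} ‖ +{ok,ack,done}  ok labels match
        • ok:
          +{ack,ok,done} ‖ &{ack,ok,done}  ok labels match
            • ack:
              &{err,more} ‖ +{err,more}  ok labels match
                • err:
                  end ‖ end  ok
                • more:
                  end ‖ end  ok
            • ok:
              !Unit ‖ ?Unit  ok
                Y ‖ Y  ok
            • done:
              ?Unit ‖ !Unit  ok
                Y ‖ Y  ok
        • ack:
          &{err,data,more} ‖ +{err,data,more}  ok labels match
            • err:
              !Unit ‖ ?Unit  ok
                end ‖ end  ok
            • data:
              ?Unit ‖ !Unit  ok
                Y ‖ Y  ok
            • more:
              &{stop,ok,done} ‖ +{stop,ok,done}  ok labels match
                • stop:
                  Y ‖ Y  ok
                • ok:
                  end ‖ end  ok
                • done:
                  Y ‖ Y  ok
        • done:
          +{ack,data} ‖ &{ack,data}  ok labels match
            • ack:
              +{stop,done,err} ‖ &{stop,done,err}  ok labels match
                • stop:
                  Y ‖ Y  ok
                • done:
                  Y ‖ Y  ok
                • err:
                  end ‖ end  ok
            • data:
              !Str ‖ ?Str  ok
                Y ‖ Y  ok
    • more:
      +{stop,done} ‖ &{stop,done}  ok labels match
        • stop:
          !Bool ‖ ?Bool  ok
            !Unit ‖ ?Unit  ok
              Y ‖ Y  ok
        • done:
          &{err,done,ack} ‖ &{err,done,ack}  ✗ choice polarity not flipped — not dual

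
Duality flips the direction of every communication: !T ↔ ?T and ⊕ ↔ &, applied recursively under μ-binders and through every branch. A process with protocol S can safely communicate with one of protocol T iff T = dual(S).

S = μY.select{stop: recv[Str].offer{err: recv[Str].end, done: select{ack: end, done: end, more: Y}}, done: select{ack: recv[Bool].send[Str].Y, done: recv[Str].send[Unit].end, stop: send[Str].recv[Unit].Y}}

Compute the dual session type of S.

μY → μY  (μ self-dual)
  select{stop,done} → offer{stop,done}  (internal→external)
    [stop]
      recv[Str] → send[Str]
        offer{err,done} → select{err,done}  (&→⊕)
          [err]
            recv[Str] → send[Str]
              dual(end) = end
          [done]
            select{ack,done,more} → offer{ack,done,more}  (internal→external)
              [ack]
                dual(end) = end
              [done]
                dual(end) = end
              [more]
                dual(Y) = Y
    [done]
      select{ack,done,stop} → offer{ack,done,stop}  (internal→external)
        [ack]
          recv[Bool] → send[Bool]
            send[Str] → recv[Str]
              dual(Y) = Y
        [done]
          recv[Str] → send[Str]
            send[Unit] → recv[Unit]
              dual(end) = end
        [stop]
          send[Str] → recv[Str]
            recv[Unit] → send[Unit]
              dual(Y) = Y

μY.offer{stop: send[Str].select{err: send[Str].end, done: offer{ack: end, done: end, more: Y}}, done: offer{ack: send[Bool].recv[Str].Y, done: send[Str].recv[Unit].end, stop: recv[Str].send[Unit].Y}}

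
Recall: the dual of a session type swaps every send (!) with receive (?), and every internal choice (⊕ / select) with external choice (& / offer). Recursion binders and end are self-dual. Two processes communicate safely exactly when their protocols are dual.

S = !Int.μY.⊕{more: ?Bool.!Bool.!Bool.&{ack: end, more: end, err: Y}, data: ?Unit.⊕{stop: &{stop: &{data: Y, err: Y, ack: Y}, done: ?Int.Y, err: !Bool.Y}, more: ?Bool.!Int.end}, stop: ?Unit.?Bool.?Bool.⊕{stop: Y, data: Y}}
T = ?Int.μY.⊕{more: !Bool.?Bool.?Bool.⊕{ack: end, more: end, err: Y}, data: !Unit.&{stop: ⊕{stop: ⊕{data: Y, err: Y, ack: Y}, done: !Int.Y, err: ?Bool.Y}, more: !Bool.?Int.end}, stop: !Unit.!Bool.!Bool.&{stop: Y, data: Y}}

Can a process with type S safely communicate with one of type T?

NO

!Int | ?Int  ok
  μY | μY  ok (rec unchanged)
    ⊕{more,data,stop} | ⊕{more,data,stop}  ✗ choice polarity not flipped — not dual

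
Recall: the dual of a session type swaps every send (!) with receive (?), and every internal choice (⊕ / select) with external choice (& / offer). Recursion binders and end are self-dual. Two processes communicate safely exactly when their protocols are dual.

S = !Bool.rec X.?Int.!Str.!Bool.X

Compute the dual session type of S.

!Bool = ?Bool
  rec X = rec X  (binder kept)
    ?Int = !Int
      !Str = ?Str
        !Bool = ?Bool
          X self-dual

?Bool.rec X.!Int.?Str.?Bool.X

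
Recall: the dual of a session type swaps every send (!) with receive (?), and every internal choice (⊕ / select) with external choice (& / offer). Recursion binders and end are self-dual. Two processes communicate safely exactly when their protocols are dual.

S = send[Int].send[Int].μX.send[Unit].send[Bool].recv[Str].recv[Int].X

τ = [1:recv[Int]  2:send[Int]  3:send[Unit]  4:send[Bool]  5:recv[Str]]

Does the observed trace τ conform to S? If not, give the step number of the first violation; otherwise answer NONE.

1

step 1: got recv[Int], protocol expects send[Int]  ✗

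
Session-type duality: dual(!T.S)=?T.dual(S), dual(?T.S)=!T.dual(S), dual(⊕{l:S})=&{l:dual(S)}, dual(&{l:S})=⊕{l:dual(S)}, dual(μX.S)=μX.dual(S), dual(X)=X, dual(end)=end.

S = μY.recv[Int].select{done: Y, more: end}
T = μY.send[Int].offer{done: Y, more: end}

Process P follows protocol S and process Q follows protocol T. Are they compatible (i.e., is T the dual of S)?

YES

μY | μY  ok (rec unchanged)
  recv[Int] | send[Int]  ok
    select{done,more} | offer{done,more}  ok same labels
      [done]
        Y | Y  ok
      [more]
        end | end  ok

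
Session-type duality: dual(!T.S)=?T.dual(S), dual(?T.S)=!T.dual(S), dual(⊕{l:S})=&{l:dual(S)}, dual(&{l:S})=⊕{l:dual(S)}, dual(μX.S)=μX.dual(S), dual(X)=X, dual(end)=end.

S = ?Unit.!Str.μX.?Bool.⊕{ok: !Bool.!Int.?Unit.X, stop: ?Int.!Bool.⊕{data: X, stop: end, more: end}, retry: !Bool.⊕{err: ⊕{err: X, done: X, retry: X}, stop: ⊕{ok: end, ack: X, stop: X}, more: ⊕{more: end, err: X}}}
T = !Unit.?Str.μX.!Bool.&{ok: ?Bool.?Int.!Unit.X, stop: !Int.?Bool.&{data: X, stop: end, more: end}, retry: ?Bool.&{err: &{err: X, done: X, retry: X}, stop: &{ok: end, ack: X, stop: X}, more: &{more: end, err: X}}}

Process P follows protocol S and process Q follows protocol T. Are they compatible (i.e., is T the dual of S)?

?Unit | !Unit  ✓
  !Str | ?Str  ✓
    μX | μX  ✓ (rec unchanged)
      ?Bool | !Bool  ✓
        ⊕{ok,stop,retry} | &{ok,stop,retry}  ✓ same labels
          [ok]
            !Bool | ?Bool  ✓
              !Int | ?Int  ✓
                ?Unit | !Unit  ✓
                  X | X  ✓
          [stop]
            ?Int | !Int  ✓
              !Bool | ?Bool  ✓
                ⊕{data,stop,more} | &{data,stop,more}  ✓ same labels
                  [data]
                    X | X  ✓
                  [stop]
                    end | end  ✓
                  [more]
                    end | end  ✓
          [retry]
            !Bool | ?Bool  ✓
              ⊕{err,stop,more} | &{err,stop,more}  ✓ same labels
                [err]
                  ⊕{err,done,retry} | &{err,done,retry}  ✓ same labels
                    [err]
                      X | X  ✓
                    [done]
                      X | X  ✓
                    [retry]
                      X | X  ✓
                [stop]
                  ⊕{ok,ack,stop} | &{ok,ack,stop}  ✓ same labels
                    [ok]
                      end | end  ✓
                    [ack]
                      X | X  ✓
                    [stop]
                      X | X  ✓
                [more]
                  ⊕{more,err} | &{more,err}  ✓ same labels
                    [more]
                      end | end  ✓
                    [err]
                      X | X  ✓

YES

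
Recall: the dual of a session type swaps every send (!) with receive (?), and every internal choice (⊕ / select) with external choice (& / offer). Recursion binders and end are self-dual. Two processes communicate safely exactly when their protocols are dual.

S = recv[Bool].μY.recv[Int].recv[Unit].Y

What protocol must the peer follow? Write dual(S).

recv[Bool] ↦ send[Bool]
  μY ↦ μY  (μ self-dual)
    recv[Int] ↦ send[Int]
      recv[Unit] ↦ send[Unit]
        Y ↦ Y

send[Bool].μY.send[Int].send[Unit].Y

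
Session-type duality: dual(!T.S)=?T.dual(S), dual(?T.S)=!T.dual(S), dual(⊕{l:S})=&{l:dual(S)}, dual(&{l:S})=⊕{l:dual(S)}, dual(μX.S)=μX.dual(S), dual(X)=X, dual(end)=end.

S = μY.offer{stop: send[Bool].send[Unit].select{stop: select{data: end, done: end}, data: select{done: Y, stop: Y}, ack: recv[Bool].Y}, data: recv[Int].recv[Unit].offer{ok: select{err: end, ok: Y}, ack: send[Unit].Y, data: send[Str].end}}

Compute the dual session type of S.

μY = μY  (binder kept)
  offer{stop,data} = select{stop,data}  (&→⊕)
    [stop]
      send[Bool] = recv[Bool]
        send[Unit] = recv[Unit]
          select{stop,data,ack} = offer{stop,data,ack}  (internal→external)
            [stop]
              select{data,done} = offer{data,done}  (internal→external)
                [data]
                  end ↦ end
                [done]
                  end ↦ end
            [data]
              select{done,stop} = offer{done,stop}  (internal→external)
                [done]
                  Y ↦ Y
                [stop]
                  Y ↦ Y
            [ack]
              recv[Bool] = send[Bool]
                Y ↦ Y
    [data]
      recv[Int] = send[Int]
        recv[Unit] = send[Unit]
          offer{ok,ack,data} = select{ok,ack,data}  (&→⊕)
            [ok]
              select{err,ok} = offer{err,ok}  (internal→external)
                [err]
                  end ↦ end
                [ok]
                  Y ↦ Y
            [ack]
              send[Unit] = recv[Unit]
                Y ↦ Y
            [data]
              send[Str] = recv[Str]
                end ↦ end

μY.select{stop: recv[Bool].recv[Unit].offer{stop: offer{data: end, done: end}, data: offer{done: Y, stop: Y}, ack: send[Bool].Y}, data: send[Int].send[Unit].select{ok: offer{err: end, ok: Y}, ack: recv[Unit].Y, data: recv[Str].end}}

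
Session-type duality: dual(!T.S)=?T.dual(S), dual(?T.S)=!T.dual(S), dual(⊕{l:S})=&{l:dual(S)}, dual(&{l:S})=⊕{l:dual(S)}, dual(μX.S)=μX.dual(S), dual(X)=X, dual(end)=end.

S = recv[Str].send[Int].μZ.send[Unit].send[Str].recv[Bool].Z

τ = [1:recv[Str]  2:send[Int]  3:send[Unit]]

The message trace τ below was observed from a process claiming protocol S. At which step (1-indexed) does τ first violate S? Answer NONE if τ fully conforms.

@1 recv[Str]  ✓  state: send[Int].μZ.…
@2 send[Int]  ✓  state: μZ.…
@3 send[Unit]  ✓  state: send[Str].recv[Bool].μZ.…
all 3 steps conform

NONE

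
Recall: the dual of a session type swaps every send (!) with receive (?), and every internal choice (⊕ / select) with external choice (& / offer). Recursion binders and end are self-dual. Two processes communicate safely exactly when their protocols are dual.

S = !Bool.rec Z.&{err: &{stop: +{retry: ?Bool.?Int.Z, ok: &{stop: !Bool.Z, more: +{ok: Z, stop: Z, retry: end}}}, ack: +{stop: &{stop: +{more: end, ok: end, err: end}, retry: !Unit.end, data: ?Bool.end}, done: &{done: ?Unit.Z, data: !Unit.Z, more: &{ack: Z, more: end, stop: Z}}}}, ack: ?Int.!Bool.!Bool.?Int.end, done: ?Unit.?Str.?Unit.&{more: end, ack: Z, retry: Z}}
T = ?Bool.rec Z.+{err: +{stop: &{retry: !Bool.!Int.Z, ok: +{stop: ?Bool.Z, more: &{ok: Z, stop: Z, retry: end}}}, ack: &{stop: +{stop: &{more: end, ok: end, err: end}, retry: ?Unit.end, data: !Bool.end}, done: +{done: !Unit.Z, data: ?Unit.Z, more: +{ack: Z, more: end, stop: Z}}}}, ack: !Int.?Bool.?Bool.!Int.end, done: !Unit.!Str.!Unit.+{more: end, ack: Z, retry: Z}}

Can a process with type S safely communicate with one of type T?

YES

!Bool ‖ ?Bool  ✓
  rec Z ‖ rec Z  ✓ (rec unchanged)
    &{err,ack,done} ‖ +{err,ack,done}  ✓ label sets agree
      case err:
        &{stop,ack} ‖ +{stop,ack}  ✓ label sets agree
          case stop:
            +{retry,ok} ‖ &{retry,ok}  ✓ label sets agree
              case retry:
                ?Bool ‖ !Bool  ✓
                  ?Int ‖ !Int  ✓
                    Z ‖ Z  ✓
              case ok:
                &{stop,more} ‖ +{stop,more}  ✓ label sets agree
                  case stop:
                    !Bool ‖ ?Bool  ✓
                      Z ‖ Z  ✓
                  case more:
                    +{ok,stop,retry} ‖ &{ok,stop,retry}  ✓ label sets agree
                      case ok:
                        Z ‖ Z  ✓
                      case stop:
                        Z ‖ Z  ✓
                      case retry:
                        end ‖ end  ✓
          case ack:
            +{stop,done} ‖ &{stop,done}  ✓ label sets agree
              case stop:
                &{stop,retry,data} ‖ +{stop,retry,data}  ✓ label sets agree
                  case stop:
                    +{more,ok,err} ‖ &{more,ok,err}  ✓ label sets agree
                      case more:
                        end ‖ end  ✓
                      case ok:
                        end ‖ end  ✓
                      case err:
                        end ‖ end  ✓
                  case retry:
                    !Unit ‖ ?Unit  ✓
                      end ‖ end  ✓
                  case data:
                    ?Bool ‖ !Bool  ✓
                      end ‖ end  ✓
              case done:
                &{done,data,more} ‖ +{done,data,more}  ✓ label sets agree
                  case done:
                    ?Unit ‖ !Unit  ✓
                      Z ‖ Z  ✓
                  case data:
                    !Unit ‖ ?Unit  ✓
                      Z ‖ Z  ✓
                  case more:
                    &{ack,more,stop} ‖ +{ack,more,stop}  ✓ label sets agree
                      case ack:
                        Z ‖ Z  ✓
                      case more:
                        end ‖ end  ✓
                      case stop:
                        Z ‖ Z  ✓
      case ack:
        ?Int ‖ !Int  ✓
          !Bool ‖ ?Bool  ✓
            !Bool ‖ ?Bool  ✓
              ?Int ‖ !Int  ✓
                end ‖ end  ✓
      case done:
        ?Unit ‖ !Unit  ✓
          ?Str ‖ !Str  ✓
            ?Unit ‖ !Unit  ✓
              &{more,ack,retry} ‖ +{more,ack,retry}  ✓ label sets agree
                case more:
                  end ‖ end  ✓
                case ack:
                  Z ‖ Z  ✓
                case retry:
                  Z ‖ Z  ✓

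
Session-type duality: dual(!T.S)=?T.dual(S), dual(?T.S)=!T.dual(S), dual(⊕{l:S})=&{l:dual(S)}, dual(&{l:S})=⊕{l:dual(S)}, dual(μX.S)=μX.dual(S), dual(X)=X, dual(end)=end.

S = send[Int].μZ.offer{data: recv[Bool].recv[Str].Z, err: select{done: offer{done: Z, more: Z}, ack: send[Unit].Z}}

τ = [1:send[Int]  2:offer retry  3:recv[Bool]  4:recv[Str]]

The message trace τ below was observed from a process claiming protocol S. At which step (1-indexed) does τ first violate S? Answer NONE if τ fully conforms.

step 1: send[Int]  ✓  state: μZ.…
step 2: got offer retry, protocol expects offer data or offer err  ✗

2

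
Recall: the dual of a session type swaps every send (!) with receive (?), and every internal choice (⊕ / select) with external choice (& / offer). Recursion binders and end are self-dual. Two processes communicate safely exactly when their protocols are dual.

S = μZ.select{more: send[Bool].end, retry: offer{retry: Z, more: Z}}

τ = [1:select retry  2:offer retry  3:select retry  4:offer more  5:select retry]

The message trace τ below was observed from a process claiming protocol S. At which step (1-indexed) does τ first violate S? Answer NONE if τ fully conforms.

NONE

@1 select retry  ok  residual = offer{retry: μZ.…, more: μZ.…}
@2 offer retry  ok  residual = μZ.…
@3 select retry  ok  residual = offer{retry: μZ.…, more: μZ.…}
@4 offer more  ok  residual = μZ.…
@5 select retry  ok  residual = offer{retry: μZ.…, more: μZ.…}
τ conforms to S (length 5)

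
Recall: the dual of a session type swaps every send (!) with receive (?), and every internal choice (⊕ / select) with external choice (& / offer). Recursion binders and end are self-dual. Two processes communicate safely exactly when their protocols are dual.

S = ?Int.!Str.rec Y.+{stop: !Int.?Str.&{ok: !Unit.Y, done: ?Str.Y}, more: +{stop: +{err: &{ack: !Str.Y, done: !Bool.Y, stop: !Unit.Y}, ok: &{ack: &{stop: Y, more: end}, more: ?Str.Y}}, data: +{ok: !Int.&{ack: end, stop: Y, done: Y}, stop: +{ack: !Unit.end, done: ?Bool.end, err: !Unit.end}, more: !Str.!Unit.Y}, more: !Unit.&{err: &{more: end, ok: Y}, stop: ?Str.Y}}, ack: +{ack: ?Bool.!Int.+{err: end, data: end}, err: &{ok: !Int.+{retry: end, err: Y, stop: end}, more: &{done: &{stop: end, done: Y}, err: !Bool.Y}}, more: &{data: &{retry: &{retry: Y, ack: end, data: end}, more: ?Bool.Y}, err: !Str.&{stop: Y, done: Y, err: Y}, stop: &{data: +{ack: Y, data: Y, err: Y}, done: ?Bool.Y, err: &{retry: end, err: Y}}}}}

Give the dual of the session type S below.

!Int.?Str.rec Y.&{stop: ?Int.!Str.+{ok: ?Unit.Y, done: !Str.Y}, more: &{stop: &{err: +{ack: ?Str.Y, done: ?Bool.Y, stop: ?Unit.Y}, ok: +{ack: +{stop: Y, more: end}, more: !Str.Y}}, data: &{ok: ?Int.+{ack: end, stop: Y, done: Y}, stop: &{ack: ?Unit.end, done: !Bool.end, err: ?Unit.end}, more: ?Str.?Unit.Y}, more: ?Unit.+{err: +{more: end, ok: Y}, stop: !Str.Y}}, ack: &{ack: !Bool.?Int.&{err: end, data: end}, err: +{ok: ?Int.&{retry: end, err: Y, stop: end}, more: +{done: +{stop: end, done: Y}, err: ?Bool.Y}}, more: +{data: +{retry: +{retry: Y, ack: end, data: end}, more: !Bool.Y}, err: ?Str.+{stop: Y, done: Y, err: Y}, stop: +{data: &{ack: Y, data: Y, err: Y}, done: !Bool.Y, err: +{retry: end, err: Y}}}}}

?Int = !Int
  !Str = ?Str
    rec Y = rec Y  (rec unchanged)
      +{stop,more,ack} = &{stop,more,ack}  (select→offer)
        • stop:
          !Int = ?Int
            ?Str = !Str
              &{ok,done} = +{ok,done}  (&→⊕)
                • ok:
                  !Unit = ?Unit
                    dual(Y) = Y
                • done:
                  ?Str = !Str
                    dual(Y) = Y
        • more:
          +{stop,data,more} = &{stop,data,more}  (select→offer)
            • stop:
              +{err,ok} = &{err,ok}  (select→offer)
                • err:
                  &{ack,done,stop} = +{ack,done,stop}  (&→⊕)
                    • ack:
                      !Str = ?Str
                        dual(Y) = Y
                    • done:
                      !Bool = ?Bool
                        dual(Y) = Y
                    • stop:
                      !Unit = ?Unit
                        dual(Y) = Y
                • ok:
                  &{ack,more} = +{ack,more}  (&→⊕)
                    • ack:
                      &{stop,more} = +{stop,more}  (&→⊕)
                        • stop:
                          dual(Y) = Y
                        • more:
                          dual(end) = end
                    • more:
                      ?Str = !Str
                        dual(Y) = Y
            • data:
              +{ok,stop,more} = &{ok,stop,more}  (select→offer)
                • ok:
                  !Int = ?Int
                    &{ack,stop,done} = +{ack,stop,done}  (&→⊕)
                      • ack:
                        dual(end) = end
                      • stop:
                        dual(Y) = Y
                      • done:
                        dual(Y) = Y
                • stop:
                  +{ack,done,err} = &{ack,done,err}  (select→offer)
                    • ack:
                      !Unit = ?Unit
                        dual(end) = end
                    • done:
                      ?Bool = !Bool
                        dual(end) = end
                    • err:
                      !Unit = ?Unit
                        dual(end) = end
                • more:
                  !Str = ?Str
                    !Unit = ?Unit
                      dual(Y) = Y
            • more:
              !Unit = ?Unit
                &{err,stop} = +{err,stop}  (&→⊕)
                  • err:
                    &{more,ok} = +{more,ok}  (&→⊕)
                      • more:
                        dual(end) = end
                      • ok:
                        dual(Y) = Y
                  • stop:
                    ?Str = !Str
                      dual(Y) = Y
        • ack:
          +{ack,err,more} = &{ack,err,more}  (select→offer)
            • ack:
              ?Bool = !Bool
                !Int = ?Int
                  +{err,data} = &{err,data}  (select→offer)
                    • err:
                      dual(end) = end
                    • data:
                      dual(end) = end
            • err:
              &{ok,more} = +{ok,more}  (&→⊕)
                • ok:
                  !Int = ?Int
                    +{retry,err,stop} = &{retry,err,stop}  (select→offer)
                      • retry:
                        dual(end) = end
                      • err:
                        dual(Y) = Y
                      • stop:
                        dual(end) = end
                • more:
                  &{done,err} = +{done,err}  (&→⊕)
                    • done:
                      &{stop,done} = +{stop,done}  (&→⊕)
                        • stop:
                          dual(end) = end
                        • done:
                          dual(Y) = Y
                    • err:
                      !Bool = ?Bool
                        dual(Y) = Y
            • more:
              &{data,err,stop} = +{data,err,stop}  (&→⊕)
                • data:
                  &{retry,more} = +{retry,more}  (&→⊕)
                    • retry:
                      &{retry,ack,data} = +{retry,ack,data}  (&→⊕)
                        • retry:
                          dual(Y) = Y
                        • ack:
                          dual(end) = end
                        • data:
                          dual(end) = end
                    • more:
                      ?Bool = !Bool
                        dual(Y) = Y
                • err:
                  !Str = ?Str
                    &{stop,done,err} = +{stop,done,err}  (&→⊕)
                      • stop:
                        dual(Y) = Y
                      • done:
                        dual(Y) = Y
                      • err:
                        dual(Y) = Y
                • stop:
                  &{data,done,err} = +{data,done,err}  (&→⊕)
                    • data:
                      +{ack,data,err} = &{ack,data,err}  (select→offer)
                        • ack:
                          dual(Y) = Y
                        • data:
                          dual(Y) = Y
                        • err:
                          dual(Y) = Y
                    • done:
                      ?Bool = !Bool
                        dual(Y) = Y
                    • err:
                      &{retry,err} = +{retry,err}  (&→⊕)
                        • retry:
                          dual(end) = end
                        • err:
                          dual(Y) = Y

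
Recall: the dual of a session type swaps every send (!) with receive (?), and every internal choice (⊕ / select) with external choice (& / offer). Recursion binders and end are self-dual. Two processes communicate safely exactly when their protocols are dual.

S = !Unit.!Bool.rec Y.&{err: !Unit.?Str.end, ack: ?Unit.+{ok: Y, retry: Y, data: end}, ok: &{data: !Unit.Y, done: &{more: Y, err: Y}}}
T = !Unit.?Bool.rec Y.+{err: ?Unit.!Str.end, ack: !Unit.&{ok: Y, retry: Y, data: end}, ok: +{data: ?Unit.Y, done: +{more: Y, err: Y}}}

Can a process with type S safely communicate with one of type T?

!Unit vs !Unit  ✗ same direction on both sides — not dual

NO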